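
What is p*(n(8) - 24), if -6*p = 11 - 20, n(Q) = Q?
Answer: -24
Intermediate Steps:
p = 3/2 (p = -(11 - 20)/6 = -1/6*(-9) = 3/2 ≈ 1.5000)
p*(n(8) - 24) = 3*(8 - 24)/2 = (3/2)*(-16) = -24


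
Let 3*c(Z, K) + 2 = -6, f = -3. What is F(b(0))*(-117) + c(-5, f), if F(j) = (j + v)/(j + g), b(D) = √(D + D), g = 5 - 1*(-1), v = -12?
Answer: 694/3 ≈ 231.33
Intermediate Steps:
c(Z, K) = -8/3 (c(Z, K) = -⅔ + (⅓)*(-6) = -⅔ - 2 = -8/3)
g = 6 (g = 5 + 1 = 6)
b(D) = √2*√D (b(D) = √(2*D) = √2*√D)
F(j) = (-12 + j)/(6 + j) (F(j) = (j - 12)/(j + 6) = (-12 + j)/(6 + j))
F(b(0))*(-117) + c(-5, f) = ((-12 + √2*√0)/(6 + √2*√0))*(-117) - 8/3 = ((-12 + √2*0)/(6 + √2*0))*(-117) - 8/3 = ((-12 + 0)/(6 + 0))*(-117) - 8/3 = (-12/6)*(-117) - 8/3 = ((⅙)*(-12))*(-117) - 8/3 = -2*(-117) - 8/3 = 234 - 8/3 = 694/3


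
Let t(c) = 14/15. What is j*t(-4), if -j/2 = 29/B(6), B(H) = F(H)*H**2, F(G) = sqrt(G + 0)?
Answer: -203*sqrt(6)/810 ≈ -0.61388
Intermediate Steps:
F(G) = sqrt(G)
t(c) = 14/15 (t(c) = 14*(1/15) = 14/15)
B(H) = H**(5/2) (B(H) = sqrt(H)*H**2 = H**(5/2))
j = -29*sqrt(6)/108 (j = -58/(6**(5/2)) = -58/(36*sqrt(6)) = -58*sqrt(6)/216 = -29*sqrt(6)/108 ≈ -0.65773)
j*t(-4) = -29*sqrt(6)/108*(14/15) = -203*sqrt(6)/810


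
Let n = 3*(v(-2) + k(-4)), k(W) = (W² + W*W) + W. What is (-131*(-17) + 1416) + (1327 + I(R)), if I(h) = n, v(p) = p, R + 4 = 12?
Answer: 5048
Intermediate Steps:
k(W) = W + 2*W² (k(W) = (W² + W²) + W = 2*W² + W = W + 2*W²)
R = 8 (R = -4 + 12 = 8)
n = 78 (n = 3*(-2 - 4*(1 + 2*(-4))) = 3*(-2 - 4*(1 - 8)) = 3*(-2 - 4*(-7)) = 3*(-2 + 28) = 3*26 = 78)
I(h) = 78
(-131*(-17) + 1416) + (1327 + I(R)) = (-131*(-17) + 1416) + (1327 + 78) = (2227 + 1416) + 1405 = 3643 + 1405 = 5048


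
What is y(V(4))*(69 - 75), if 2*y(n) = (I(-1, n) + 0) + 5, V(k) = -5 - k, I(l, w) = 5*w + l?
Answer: 123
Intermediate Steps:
I(l, w) = l + 5*w
y(n) = 2 + 5*n/2 (y(n) = (((-1 + 5*n) + 0) + 5)/2 = ((-1 + 5*n) + 5)/2 = (4 + 5*n)/2 = 2 + 5*n/2)
y(V(4))*(69 - 75) = (2 + 5*(-5 - 1*4)/2)*(69 - 75) = (2 + 5*(-5 - 4)/2)*(-6) = (2 + (5/2)*(-9))*(-6) = (2 - 45/2)*(-6) = -41/2*(-6) = 123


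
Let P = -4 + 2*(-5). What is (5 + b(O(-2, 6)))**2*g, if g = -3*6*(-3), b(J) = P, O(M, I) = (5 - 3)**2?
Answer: 4374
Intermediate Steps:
P = -14 (P = -4 - 10 = -14)
O(M, I) = 4 (O(M, I) = 2**2 = 4)
b(J) = -14
g = 54 (g = -18*(-3) = 54)
(5 + b(O(-2, 6)))**2*g = (5 - 14)**2*54 = (-9)**2*54 = 81*54 = 4374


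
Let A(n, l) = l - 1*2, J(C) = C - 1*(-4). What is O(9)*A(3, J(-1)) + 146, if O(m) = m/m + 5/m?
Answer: 1328/9 ≈ 147.56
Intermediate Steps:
O(m) = 1 + 5/m
J(C) = 4 + C (J(C) = C + 4 = 4 + C)
A(n, l) = -2 + l (A(n, l) = l - 2 = -2 + l)
O(9)*A(3, J(-1)) + 146 = ((5 + 9)/9)*(-2 + (4 - 1)) + 146 = ((1/9)*14)*(-2 + 3) + 146 = (14/9)*1 + 146 = 14/9 + 146 = 1328/9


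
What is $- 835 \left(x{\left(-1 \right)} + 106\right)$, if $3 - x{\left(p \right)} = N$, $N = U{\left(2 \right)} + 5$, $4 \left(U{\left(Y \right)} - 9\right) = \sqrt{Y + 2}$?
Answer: $- \frac{157815}{2} \approx -78908.0$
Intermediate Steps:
$U{\left(Y \right)} = 9 + \frac{\sqrt{2 + Y}}{4}$ ($U{\left(Y \right)} = 9 + \frac{\sqrt{Y + 2}}{4} = 9 + \frac{\sqrt{2 + Y}}{4}$)
$N = \frac{29}{2}$ ($N = \left(9 + \frac{\sqrt{2 + 2}}{4}\right) + 5 = \left(9 + \frac{\sqrt{4}}{4}\right) + 5 = \left(9 + \frac{1}{4} \cdot 2\right) + 5 = \left(9 + \frac{1}{2}\right) + 5 = \frac{19}{2} + 5 = \frac{29}{2} \approx 14.5$)
$x{\left(p \right)} = - \frac{23}{2}$ ($x{\left(p \right)} = 3 - \frac{29}{2} = - \frac{23}{2}$)
$- 835 \left(x{\left(-1 \right)} + 106\right) = - 835 \left(- \frac{23}{2} + 106\right) = - \frac{835 \cdot 189}{2} = \left(-1\right) \frac{157815}{2} = - \frac{157815}{2}$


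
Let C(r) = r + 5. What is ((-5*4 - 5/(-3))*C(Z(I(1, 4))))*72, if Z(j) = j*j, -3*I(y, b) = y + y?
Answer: -21560/3 ≈ -7186.7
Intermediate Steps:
I(y, b) = -2*y/3 (I(y, b) = -(y + y)/3 = -2*y/3)
Z(j) = j²
C(r) = 5 + r
((-5*4 - 5/(-3))*C(Z(I(1, 4))))*72 = ((-5*4 - 5/(-3))*(5 + (-⅔*1)²))*72 = ((-20 - 5*(-⅓))*(5 + (-⅔)²))*72 = ((-20 + 5/3)*(5 + 4/9))*72 = -55/3*49/9*72 = -2695/27*72 = -21560/3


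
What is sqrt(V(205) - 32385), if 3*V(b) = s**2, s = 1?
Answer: I*sqrt(291462)/3 ≈ 179.96*I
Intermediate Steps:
V(b) = 1/3 (V(b) = (1/3)*1**2 = (1/3)*1 = 1/3)
sqrt(V(205) - 32385) = sqrt(1/3 - 32385) = sqrt(-97154/3) = I*sqrt(291462)/3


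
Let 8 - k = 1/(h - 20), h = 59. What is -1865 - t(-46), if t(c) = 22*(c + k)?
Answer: -40109/39 ≈ -1028.4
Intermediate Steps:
k = 311/39 (k = 8 - 1/(59 - 20) = 8 - 1/39 = 311/39 ≈ 7.9744)
t(c) = 6842/39 + 22*c (t(c) = 22*(c + 311/39) = 22*(311/39 + c) = 6842/39 + 22*c)
-1865 - t(-46) = -1865 - (6842/39 + 22*(-46)) = -1865 - (6842/39 - 1012) = -1865 - 1*(-32626/39) = -1865 + 32626/39 = -40109/39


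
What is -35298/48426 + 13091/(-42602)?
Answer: -7271123/7017158 ≈ -1.0362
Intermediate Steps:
-35298/48426 + 13091/(-42602) = -35298*1/48426 + 13091*(-1/42602) = -5883/8071 - 13091/42602 = -7271123/7017158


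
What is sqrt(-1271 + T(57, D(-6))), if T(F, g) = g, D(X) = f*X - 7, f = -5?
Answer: 4*I*sqrt(78) ≈ 35.327*I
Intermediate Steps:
D(X) = -7 - 5*X (D(X) = -5*X - 7 = -7 - 5*X)
sqrt(-1271 + T(57, D(-6))) = sqrt(-1271 + (-7 - 5*(-6))) = sqrt(-1271 + (-7 + 30)) = sqrt(-1271 + 23) = sqrt(-1248) = 4*I*sqrt(78)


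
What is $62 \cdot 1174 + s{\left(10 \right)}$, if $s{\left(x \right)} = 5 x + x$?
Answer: $72848$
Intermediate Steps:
$s{\left(x \right)} = 6 x$
$62 \cdot 1174 + s{\left(10 \right)} = 62 \cdot 1174 + 6 \cdot 10 = 72788 + 60 = 72848$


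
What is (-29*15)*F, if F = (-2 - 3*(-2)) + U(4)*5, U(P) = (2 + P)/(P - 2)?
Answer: -8265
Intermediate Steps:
U(P) = (2 + P)/(-2 + P)
F = 19 (F = (-2 - 3*(-2)) + ((2 + 4)/(-2 + 4))*5 = (-2 + 6) + (6/2)*5 = 4 + ((½)*6)*5 = 4 + 3*5 = 4 + 15 = 19)
(-29*15)*F = -29*15*19 = -435*19 = -8265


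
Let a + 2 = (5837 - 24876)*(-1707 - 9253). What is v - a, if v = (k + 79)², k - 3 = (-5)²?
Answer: -208655989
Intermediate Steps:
k = 28 (k = 3 + (-5)² = 3 + 25 = 28)
v = 11449 (v = (28 + 79)² = 107² = 11449)
a = 208667438 (a = -2 + (5837 - 24876)*(-1707 - 9253) = -2 - 19039*(-10960) = -2 + 208667440 = 208667438)
v - a = 11449 - 1*208667438 = 11449 - 208667438 = -208655989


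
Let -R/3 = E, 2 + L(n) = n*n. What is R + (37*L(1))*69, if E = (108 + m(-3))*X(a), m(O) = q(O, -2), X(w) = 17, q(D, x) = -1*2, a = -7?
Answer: -7959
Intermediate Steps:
q(D, x) = -2
m(O) = -2
L(n) = -2 + n**2 (L(n) = -2 + n*n = -2 + n**2)
E = 1802 (E = (108 - 2)*17 = 106*17 = 1802)
R = -5406 (R = -3*1802 = -5406)
R + (37*L(1))*69 = -5406 + (37*(-2 + 1**2))*69 = -5406 + (37*(-2 + 1))*69 = -5406 + (37*(-1))*69 = -5406 - 37*69 = -5406 - 2553 = -7959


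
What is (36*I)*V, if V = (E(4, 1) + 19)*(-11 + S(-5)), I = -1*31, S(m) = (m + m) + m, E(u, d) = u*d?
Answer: 667368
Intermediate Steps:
E(u, d) = d*u
S(m) = 3*m (S(m) = 2*m + m = 3*m)
I = -31
V = -598 (V = (1*4 + 19)*(-11 + 3*(-5)) = (4 + 19)*(-11 - 15) = 23*(-26) = -598)
(36*I)*V = (36*(-31))*(-598) = -1116*(-598) = 667368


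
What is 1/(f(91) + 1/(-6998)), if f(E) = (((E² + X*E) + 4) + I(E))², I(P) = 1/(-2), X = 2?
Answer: 13996/1003255985009 ≈ 1.3951e-8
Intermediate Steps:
I(P) = -½
f(E) = (7/2 + E² + 2*E)² (f(E) = (((E² + 2*E) + 4) - ½)² = ((4 + E² + 2*E) - ½)² = (7/2 + E² + 2*E)²)
1/(f(91) + 1/(-6998)) = 1/((7 + 2*91² + 4*91)²/4 + 1/(-6998)) = 1/((7 + 2*8281 + 364)²/4 - 1/6998) = 1/((7 + 16562 + 364)²/4 - 1/6998) = 1/((¼)*16933² - 1/6998) = 1/((¼)*286726489 - 1/6998) = 1/(286726489/4 - 1/6998) = 1/(1003255985009/13996) = 13996/1003255985009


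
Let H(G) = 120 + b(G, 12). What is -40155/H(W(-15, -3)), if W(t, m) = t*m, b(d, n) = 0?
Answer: -2677/8 ≈ -334.63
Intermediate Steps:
W(t, m) = m*t
H(G) = 120 (H(G) = 120 + 0 = 120)
-40155/H(W(-15, -3)) = -40155/120 = -40155*1/120 = -2677/8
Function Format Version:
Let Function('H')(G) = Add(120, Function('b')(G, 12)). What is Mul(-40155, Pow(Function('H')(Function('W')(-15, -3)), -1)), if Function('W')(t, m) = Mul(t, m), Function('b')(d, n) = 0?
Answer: Rational(-2677, 8) ≈ -334.63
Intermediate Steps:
Function('W')(t, m) = Mul(m, t)
Function('H')(G) = 120 (Function('H')(G) = Add(120, 0) = 120)
Mul(-40155, Pow(Function('H')(Function('W')(-15, -3)), -1)) = Mul(-40155, Pow(120, -1)) = Mul(-40155, Rational(1, 120)) = Rational(-2677, 8)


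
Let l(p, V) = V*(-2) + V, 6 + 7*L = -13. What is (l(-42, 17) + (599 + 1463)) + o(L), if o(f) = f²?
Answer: 100566/49 ≈ 2052.4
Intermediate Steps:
L = -19/7 (L = -6/7 + (⅐)*(-13) = -6/7 - 13/7 = -19/7 ≈ -2.7143)
l(p, V) = -V (l(p, V) = -2*V + V = -V)
(l(-42, 17) + (599 + 1463)) + o(L) = (-1*17 + (599 + 1463)) + (-19/7)² = (-17 + 2062) + 361/49 = 2045 + 361/49 = 100566/49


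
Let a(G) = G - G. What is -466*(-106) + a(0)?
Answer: 49396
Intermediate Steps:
a(G) = 0
-466*(-106) + a(0) = -466*(-106) + 0 = 49396 + 0 = 49396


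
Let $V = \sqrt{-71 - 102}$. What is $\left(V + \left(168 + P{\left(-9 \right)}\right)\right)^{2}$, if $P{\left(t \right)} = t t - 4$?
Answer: $\left(245 + i \sqrt{173}\right)^{2} \approx 59852.0 + 6444.9 i$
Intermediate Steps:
$P{\left(t \right)} = -4 + t^{2}$ ($P{\left(t \right)} = t^{2} - 4 = -4 + t^{2}$)
$V = i \sqrt{173}$ ($V = \sqrt{-173} = i \sqrt{173} \approx 13.153 i$)
$\left(V + \left(168 + P{\left(-9 \right)}\right)\right)^{2} = \left(i \sqrt{173} + \left(168 - \left(4 - \left(-9\right)^{2}\right)\right)\right)^{2} = \left(i \sqrt{173} + \left(168 + \left(-4 + 81\right)\right)\right)^{2} = \left(i \sqrt{173} + \left(168 + 77\right)\right)^{2} = \left(i \sqrt{173} + 245\right)^{2} = \left(245 + i \sqrt{173}\right)^{2}$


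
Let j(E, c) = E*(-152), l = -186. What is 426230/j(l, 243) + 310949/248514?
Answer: 3186535343/195166328 ≈ 16.327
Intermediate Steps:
j(E, c) = -152*E
426230/j(l, 243) + 310949/248514 = 426230/((-152*(-186))) + 310949/248514 = 426230/28272 + 310949*(1/248514) = 426230*(1/28272) + 310949/248514 = 213115/14136 + 310949/248514 = 3186535343/195166328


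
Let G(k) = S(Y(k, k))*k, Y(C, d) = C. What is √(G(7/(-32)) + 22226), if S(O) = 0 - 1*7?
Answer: √1422562/8 ≈ 149.09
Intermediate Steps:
S(O) = -7 (S(O) = 0 - 7 = -7)
G(k) = -7*k
√(G(7/(-32)) + 22226) = √(-49/(-32) + 22226) = √(-49*(-1)/32 + 22226) = √(-7*(-7/32) + 22226) = √(49/32 + 22226) = √(711281/32) = √1422562/8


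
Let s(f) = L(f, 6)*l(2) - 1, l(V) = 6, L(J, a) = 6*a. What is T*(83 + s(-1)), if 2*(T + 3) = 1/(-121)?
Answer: -108323/121 ≈ -895.23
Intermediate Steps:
T = -727/242 (T = -3 + (½)/(-121) = -3 + (½)*(-1/121) = -3 - 1/242 = -727/242 ≈ -3.0041)
s(f) = 215 (s(f) = (6*6)*6 - 1 = 36*6 - 1 = 216 - 1 = 215)
T*(83 + s(-1)) = -727*(83 + 215)/242 = -727/242*298 = -108323/121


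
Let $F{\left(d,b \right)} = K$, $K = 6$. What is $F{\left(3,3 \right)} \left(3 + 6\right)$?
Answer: $54$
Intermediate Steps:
$F{\left(d,b \right)} = 6$
$F{\left(3,3 \right)} \left(3 + 6\right) = 6 \left(3 + 6\right) = 6 \cdot 9 = 54$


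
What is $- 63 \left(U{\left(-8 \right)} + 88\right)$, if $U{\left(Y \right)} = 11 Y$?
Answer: $0$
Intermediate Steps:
$- 63 \left(U{\left(-8 \right)} + 88\right) = - 63 \left(11 \left(-8\right) + 88\right) = - 63 \left(-88 + 88\right) = \left(-63\right) 0 = 0$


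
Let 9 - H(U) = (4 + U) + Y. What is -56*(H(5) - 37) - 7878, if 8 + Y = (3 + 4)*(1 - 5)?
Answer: -7822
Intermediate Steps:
Y = -36 (Y = -8 + (3 + 4)*(1 - 5) = -8 + 7*(-4) = -8 - 28 = -36)
H(U) = 41 - U (H(U) = 9 - ((4 + U) - 36) = 9 - (-32 + U) = 9 + (32 - U) = 41 - U)
-56*(H(5) - 37) - 7878 = -56*((41 - 1*5) - 37) - 7878 = -56*((41 - 5) - 37) - 7878 = -56*(36 - 37) - 7878 = -56*(-1) - 7878 = 56 - 7878 = -7822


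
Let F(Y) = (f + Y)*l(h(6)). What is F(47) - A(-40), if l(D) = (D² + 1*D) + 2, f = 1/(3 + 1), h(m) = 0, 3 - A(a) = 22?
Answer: 227/2 ≈ 113.50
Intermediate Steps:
A(a) = -19 (A(a) = 3 - 1*22 = 3 - 22 = -19)
f = ¼ (f = 1/4 = ¼ ≈ 0.25000)
l(D) = 2 + D + D² (l(D) = (D² + D) + 2 = (D + D²) + 2 = 2 + D + D²)
F(Y) = ½ + 2*Y (F(Y) = (¼ + Y)*(2 + 0 + 0²) = (¼ + Y)*(2 + 0 + 0) = (¼ + Y)*2 = ½ + 2*Y)
F(47) - A(-40) = (½ + 2*47) - 1*(-19) = (½ + 94) + 19 = 189/2 + 19 = 227/2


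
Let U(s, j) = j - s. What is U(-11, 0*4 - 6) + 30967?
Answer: 30972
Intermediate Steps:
U(-11, 0*4 - 6) + 30967 = ((0*4 - 6) - 1*(-11)) + 30967 = ((0 - 6) + 11) + 30967 = (-6 + 11) + 30967 = 5 + 30967 = 30972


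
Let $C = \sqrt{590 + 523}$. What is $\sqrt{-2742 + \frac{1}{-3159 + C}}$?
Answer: $\frac{\sqrt{-8661979 + 2742 \sqrt{1113}}}{\sqrt{3159 - \sqrt{1113}}} \approx 52.364 i$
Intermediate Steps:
$C = \sqrt{1113} \approx 33.362$
$\sqrt{-2742 + \frac{1}{-3159 + C}} = \sqrt{-2742 + \frac{1}{-3159 + \sqrt{1113}}}$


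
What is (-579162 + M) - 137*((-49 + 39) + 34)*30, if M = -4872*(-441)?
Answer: 1470750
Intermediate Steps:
M = 2148552
(-579162 + M) - 137*((-49 + 39) + 34)*30 = (-579162 + 2148552) - 137*((-49 + 39) + 34)*30 = 1569390 - 137*(-10 + 34)*30 = 1569390 - 137*24*30 = 1569390 - 3288*30 = 1569390 - 98640 = 1470750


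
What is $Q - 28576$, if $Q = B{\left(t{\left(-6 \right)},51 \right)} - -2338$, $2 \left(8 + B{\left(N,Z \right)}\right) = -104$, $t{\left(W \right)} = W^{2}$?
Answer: $-26298$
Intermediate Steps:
$B{\left(N,Z \right)} = -60$ ($B{\left(N,Z \right)} = -8 + \frac{1}{2} \left(-104\right) = -8 - 52 = -60$)
$Q = 2278$ ($Q = -60 - -2338 = -60 + 2338 = 2278$)
$Q - 28576 = 2278 - 28576 = -26298$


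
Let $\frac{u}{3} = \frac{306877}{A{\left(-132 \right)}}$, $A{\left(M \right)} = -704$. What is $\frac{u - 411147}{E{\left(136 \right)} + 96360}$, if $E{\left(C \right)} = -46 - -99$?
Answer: $- \frac{290368119}{67874752} \approx -4.278$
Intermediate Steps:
$u = - \frac{920631}{704}$ ($u = 3 \frac{306877}{-704} = 3 \cdot 306877 \left(- \frac{1}{704}\right) = 3 \left(- \frac{306877}{704}\right) = - \frac{920631}{704} \approx -1307.7$)
$E{\left(C \right)} = 53$ ($E{\left(C \right)} = -46 + 99 = 53$)
$\frac{u - 411147}{E{\left(136 \right)} + 96360} = \frac{- \frac{920631}{704} - 411147}{53 + 96360} = - \frac{290368119}{704 \cdot 96413} = \left(- \frac{290368119}{704}\right) \frac{1}{96413} = - \frac{290368119}{67874752}$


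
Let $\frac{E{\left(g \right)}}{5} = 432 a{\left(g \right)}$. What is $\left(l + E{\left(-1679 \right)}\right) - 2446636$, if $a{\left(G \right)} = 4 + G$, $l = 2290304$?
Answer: $-3774332$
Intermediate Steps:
$E{\left(g \right)} = 8640 + 2160 g$ ($E{\left(g \right)} = 5 \cdot 432 \left(4 + g\right) = 5 \left(1728 + 432 g\right) = 8640 + 2160 g$)
$\left(l + E{\left(-1679 \right)}\right) - 2446636 = \left(2290304 + \left(8640 + 2160 \left(-1679\right)\right)\right) - 2446636 = \left(2290304 + \left(8640 - 3626640\right)\right) - 2446636 = \left(2290304 - 3618000\right) - 2446636 = -1327696 - 2446636 = -3774332$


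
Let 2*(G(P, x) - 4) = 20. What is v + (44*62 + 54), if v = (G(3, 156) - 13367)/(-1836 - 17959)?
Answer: 55083043/19795 ≈ 2782.7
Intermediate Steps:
G(P, x) = 14 (G(P, x) = 4 + (½)*20 = 4 + 10 = 14)
v = 13353/19795 (v = (14 - 13367)/(-1836 - 17959) = -13353/(-19795) = -13353*(-1/19795) = 13353/19795 ≈ 0.67456)
v + (44*62 + 54) = 13353/19795 + (44*62 + 54) = 13353/19795 + (2728 + 54) = 13353/19795 + 2782 = 55083043/19795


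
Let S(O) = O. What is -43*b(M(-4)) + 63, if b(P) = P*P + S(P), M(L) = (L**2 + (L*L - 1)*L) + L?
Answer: -96945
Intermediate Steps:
M(L) = L + L**2 + L*(-1 + L**2) (M(L) = (L**2 + (L**2 - 1)*L) + L = (L**2 + (-1 + L**2)*L) + L = (L**2 + L*(-1 + L**2)) + L = L + L**2 + L*(-1 + L**2))
b(P) = P + P**2 (b(P) = P*P + P = P**2 + P = P + P**2)
-43*b(M(-4)) + 63 = -43*(-4)**2*(1 - 4)*(1 + (-4)**2*(1 - 4)) + 63 = -43*16*(-3)*(1 + 16*(-3)) + 63 = -(-2064)*(1 - 48) + 63 = -(-2064)*(-47) + 63 = -43*2256 + 63 = -97008 + 63 = -96945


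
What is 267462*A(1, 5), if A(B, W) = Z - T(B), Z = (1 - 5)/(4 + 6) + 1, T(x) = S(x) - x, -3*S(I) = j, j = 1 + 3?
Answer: 3922776/5 ≈ 7.8456e+5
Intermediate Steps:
j = 4
S(I) = -4/3 (S(I) = -1/3*4 = -4/3)
T(x) = -4/3 - x
Z = 3/5 (Z = -4/10 + 1 = -4*1/10 + 1 = -2/5 + 1 = 3/5 ≈ 0.60000)
A(B, W) = 29/15 + B (A(B, W) = 3/5 - (-4/3 - B) = 3/5 + (4/3 + B) = 29/15 + B)
267462*A(1, 5) = 267462*(29/15 + 1) = 267462*(44/15) = 3922776/5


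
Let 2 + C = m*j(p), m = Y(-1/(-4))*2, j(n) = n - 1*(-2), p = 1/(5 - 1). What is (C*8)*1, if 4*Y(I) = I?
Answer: -55/4 ≈ -13.750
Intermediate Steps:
Y(I) = I/4
p = 1/4 ≈ 0.25000
j(n) = 2 + n (j(n) = n + 2 = 2 + n)
m = 1/8 (m = ((-1/(-4))/4)*2 = ((-1*(-1/4))/4)*2 = ((1/4)*(1/4))*2 = (1/16)*2 = 1/8 ≈ 0.12500)
C = -55/32 (C = -2 + (2 + 1/4)/8 = -2 + (1/8)*(9/4) = -2 + 9/32 = -55/32 ≈ -1.7188)
(C*8)*1 = -55/32*8*1 = -55/4*1 = -55/4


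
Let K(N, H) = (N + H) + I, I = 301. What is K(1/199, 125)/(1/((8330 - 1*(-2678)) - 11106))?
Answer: -8307950/199 ≈ -41749.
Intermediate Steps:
K(N, H) = 301 + H + N (K(N, H) = (N + H) + 301 = (H + N) + 301 = 301 + H + N)
K(1/199, 125)/(1/((8330 - 1*(-2678)) - 11106)) = (301 + 125 + 1/199)/(1/((8330 - 1*(-2678)) - 11106)) = (301 + 125 + 1/199)/(1/((8330 + 2678) - 11106)) = 84775/(199*(1/(11008 - 11106))) = 84775/(199*(1/(-98))) = 84775/(199*(-1/98)) = (84775/199)*(-98) = -8307950/199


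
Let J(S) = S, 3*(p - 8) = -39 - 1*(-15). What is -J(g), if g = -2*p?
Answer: 0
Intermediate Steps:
p = 0 (p = 8 + (-39 - 1*(-15))/3 = 8 + (-39 + 15)/3 = 8 + (1/3)*(-24) = 8 - 8 = 0)
g = 0 (g = -2*0 = 0)
-J(g) = -1*0 = 0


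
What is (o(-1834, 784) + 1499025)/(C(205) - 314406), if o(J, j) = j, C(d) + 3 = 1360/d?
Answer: -61492169/12890497 ≈ -4.7703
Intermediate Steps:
C(d) = -3 + 1360/d
(o(-1834, 784) + 1499025)/(C(205) - 314406) = (784 + 1499025)/((-3 + 1360/205) - 314406) = 1499809/((-3 + 1360*(1/205)) - 314406) = 1499809/((-3 + 272/41) - 314406) = 1499809/(149/41 - 314406) = 1499809/(-12890497/41) = 1499809*(-41/12890497) = -61492169/12890497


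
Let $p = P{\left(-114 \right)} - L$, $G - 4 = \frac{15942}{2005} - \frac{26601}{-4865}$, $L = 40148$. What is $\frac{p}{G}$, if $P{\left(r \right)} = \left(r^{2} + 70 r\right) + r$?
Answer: $- \frac{68760187790}{33982027} \approx -2023.4$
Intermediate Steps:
$P{\left(r \right)} = r^{2} + 71 r$
$G = \frac{33982027}{1950865}$ ($G = 4 + \left(\frac{15942}{2005} - \frac{26601}{-4865}\right) = 4 + \left(15942 \cdot \frac{1}{2005} - - \frac{26601}{4865}\right) = 4 + \left(\frac{15942}{2005} + \frac{26601}{4865}\right) = 4 + \frac{26178567}{1950865} = \frac{33982027}{1950865} \approx 17.419$)
$p = -35246$ ($p = - 114 \left(71 - 114\right) - 40148 = \left(-114\right) \left(-43\right) - 40148 = 4902 - 40148 = -35246$)
$\frac{p}{G} = - \frac{35246}{\frac{33982027}{1950865}} = \left(-35246\right) \frac{1950865}{33982027} = - \frac{68760187790}{33982027}$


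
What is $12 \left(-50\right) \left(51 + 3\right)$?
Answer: $-32400$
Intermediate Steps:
$12 \left(-50\right) \left(51 + 3\right) = \left(-600\right) 54 = -32400$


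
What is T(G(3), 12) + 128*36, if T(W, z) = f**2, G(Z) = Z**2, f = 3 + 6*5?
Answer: 5697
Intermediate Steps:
f = 33 (f = 3 + 30 = 33)
T(W, z) = 1089 (T(W, z) = 33**2 = 1089)
T(G(3), 12) + 128*36 = 1089 + 128*36 = 1089 + 4608 = 5697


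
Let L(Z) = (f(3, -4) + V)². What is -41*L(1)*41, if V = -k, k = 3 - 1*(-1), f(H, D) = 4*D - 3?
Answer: -889249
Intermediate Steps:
f(H, D) = -3 + 4*D
k = 4 (k = 3 + 1 = 4)
V = -4 (V = -1*4 = -4)
L(Z) = 529 (L(Z) = ((-3 + 4*(-4)) - 4)² = ((-3 - 16) - 4)² = (-19 - 4)² = (-23)² = 529)
-41*L(1)*41 = -41*529*41 = -21689*41 = -889249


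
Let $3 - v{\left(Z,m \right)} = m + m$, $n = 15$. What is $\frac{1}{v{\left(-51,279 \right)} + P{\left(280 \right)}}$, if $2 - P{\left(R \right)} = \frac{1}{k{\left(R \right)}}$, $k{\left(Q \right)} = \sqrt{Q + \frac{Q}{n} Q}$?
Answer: $- \frac{9135560}{5051964677} + \frac{2 \sqrt{12390}}{5051964677} \approx -0.0018083$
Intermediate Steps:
$k{\left(Q \right)} = \sqrt{Q + \frac{Q^{2}}{15}}$ ($k{\left(Q \right)} = \sqrt{Q + \frac{Q}{15} Q} = \sqrt{Q + \frac{Q^{2}}{15}}$)
$v{\left(Z,m \right)} = 3 - 2 m$ ($v{\left(Z,m \right)} = 3 - \left(m + m\right) = 3 - 2 m$)
$P{\left(R \right)} = 2 - \frac{\sqrt{15}}{\sqrt{R \left(15 + R\right)}}$ ($P{\left(R \right)} = 2 - \frac{1}{\frac{1}{15} \sqrt{15} \sqrt{R \left(15 + R\right)}} = 2 - \frac{\sqrt{15}}{\sqrt{R \left(15 + R\right)}}$)
$\frac{1}{v{\left(-51,279 \right)} + P{\left(280 \right)}} = \frac{1}{\left(3 - 558\right) + \left(2 - \frac{\sqrt{15}}{\sqrt{280^{2} + 15 \cdot 280}}\right)} = \frac{1}{\left(3 - 558\right) + \left(2 - \frac{\sqrt{15}}{\sqrt{78400 + 4200}}\right)} = \frac{1}{-555 + \left(2 - \frac{\sqrt{15}}{10 \sqrt{826}}\right)} = \frac{1}{-555 + \left(2 - \sqrt{15} \frac{\sqrt{826}}{8260}\right)} = \frac{1}{-555 + \left(2 - \frac{\sqrt{12390}}{8260}\right)} = \frac{1}{-553 - \frac{\sqrt{12390}}{8260}}$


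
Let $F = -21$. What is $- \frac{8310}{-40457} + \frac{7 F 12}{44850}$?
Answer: $\frac{2183604}{13148525} \approx 0.16607$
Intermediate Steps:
$- \frac{8310}{-40457} + \frac{7 F 12}{44850} = - \frac{8310}{-40457} + \frac{7 \left(-21\right) 12}{44850} = \left(-8310\right) \left(- \frac{1}{40457}\right) + \left(-147\right) 12 \cdot \frac{1}{44850} = \frac{8310}{40457} - \frac{294}{7475} = \frac{2183604}{13148525}$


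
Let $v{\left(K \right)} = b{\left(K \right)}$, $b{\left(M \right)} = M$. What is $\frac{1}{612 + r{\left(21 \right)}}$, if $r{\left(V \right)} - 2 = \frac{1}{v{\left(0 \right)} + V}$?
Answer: $\frac{21}{12895} \approx 0.0016285$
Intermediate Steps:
$v{\left(K \right)} = K$
$r{\left(V \right)} = 2 + \frac{1}{V}$ ($r{\left(V \right)} = 2 + \frac{1}{0 + V} = 2 + \frac{1}{V}$)
$\frac{1}{612 + r{\left(21 \right)}} = \frac{1}{612 + \left(2 + \frac{1}{21}\right)} = \frac{1}{612 + \frac{43}{21}} = \frac{1}{\frac{12895}{21}} = \frac{21}{12895}$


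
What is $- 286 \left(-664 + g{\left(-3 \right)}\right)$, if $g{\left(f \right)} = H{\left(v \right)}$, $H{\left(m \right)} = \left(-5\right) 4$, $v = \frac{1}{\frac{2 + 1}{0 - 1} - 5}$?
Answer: $195624$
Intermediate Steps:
$v = - \frac{1}{8}$ ($v = \frac{1}{\frac{3}{-1} - 5} = \frac{1}{3 \left(-1\right) - 5} = \frac{1}{-3 - 5} = \frac{1}{-8} = - \frac{1}{8} \approx -0.125$)
$H{\left(m \right)} = -20$
$g{\left(f \right)} = -20$
$- 286 \left(-664 + g{\left(-3 \right)}\right) = - 286 \left(-664 - 20\right) = \left(-286\right) \left(-684\right) = 195624$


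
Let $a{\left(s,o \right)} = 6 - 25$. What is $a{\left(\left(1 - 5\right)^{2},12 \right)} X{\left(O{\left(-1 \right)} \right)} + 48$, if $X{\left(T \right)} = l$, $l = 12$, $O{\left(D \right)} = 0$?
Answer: $-180$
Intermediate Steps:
$a{\left(s,o \right)} = -19$ ($a{\left(s,o \right)} = 6 - 25 = -19$)
$X{\left(T \right)} = 12$
$a{\left(\left(1 - 5\right)^{2},12 \right)} X{\left(O{\left(-1 \right)} \right)} + 48 = \left(-19\right) 12 + 48 = -228 + 48 = -180$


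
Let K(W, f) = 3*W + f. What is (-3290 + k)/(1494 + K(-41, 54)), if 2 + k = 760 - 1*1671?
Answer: -1401/475 ≈ -2.9495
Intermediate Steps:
K(W, f) = f + 3*W
k = -913 (k = -2 + (760 - 1*1671) = -2 + (760 - 1671) = -2 - 911 = -913)
(-3290 + k)/(1494 + K(-41, 54)) = (-3290 - 913)/(1494 + (54 + 3*(-41))) = -4203/(1494 + (54 - 123)) = -4203/(1494 - 69) = -4203/1425 = -4203*1/1425 = -1401/475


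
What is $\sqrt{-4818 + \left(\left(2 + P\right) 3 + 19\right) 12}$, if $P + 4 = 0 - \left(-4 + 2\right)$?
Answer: $3 i \sqrt{510} \approx 67.75 i$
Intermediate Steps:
$P = -2$ ($P = -4 + \left(0 - \left(-4 + 2\right)\right) = -4 + \left(0 - -2\right) = -4 + \left(0 + 2\right) = -4 + 2 = -2$)
$\sqrt{-4818 + \left(\left(2 + P\right) 3 + 19\right) 12} = \sqrt{-4818 + \left(\left(2 - 2\right) 3 + 19\right) 12} = \sqrt{-4818 + \left(0 \cdot 3 + 19\right) 12} = \sqrt{-4818 + \left(0 + 19\right) 12} = \sqrt{-4818 + 19 \cdot 12} = \sqrt{-4818 + 228} = \sqrt{-4590} = 3 i \sqrt{510}$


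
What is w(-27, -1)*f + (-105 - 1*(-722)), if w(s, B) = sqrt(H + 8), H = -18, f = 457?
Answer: 617 + 457*I*sqrt(10) ≈ 617.0 + 1445.2*I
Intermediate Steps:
w(s, B) = I*sqrt(10) (w(s, B) = sqrt(-18 + 8) = sqrt(-10) = I*sqrt(10))
w(-27, -1)*f + (-105 - 1*(-722)) = (I*sqrt(10))*457 + (-105 - 1*(-722)) = 457*I*sqrt(10) + (-105 + 722) = 457*I*sqrt(10) + 617 = 617 + 457*I*sqrt(10)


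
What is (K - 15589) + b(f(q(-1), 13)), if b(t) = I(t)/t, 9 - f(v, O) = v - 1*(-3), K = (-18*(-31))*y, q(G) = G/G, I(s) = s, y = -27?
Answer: -30654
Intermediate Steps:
q(G) = 1
K = -15066 (K = -18*(-31)*(-27) = 558*(-27) = -15066)
f(v, O) = 6 - v (f(v, O) = 9 - (v - 1*(-3)) = 9 - (v + 3) = 9 - (3 + v) = 9 + (-3 - v) = 6 - v)
b(t) = 1 (b(t) = t/t = 1)
(K - 15589) + b(f(q(-1), 13)) = (-15066 - 15589) + 1 = -30655 + 1 = -30654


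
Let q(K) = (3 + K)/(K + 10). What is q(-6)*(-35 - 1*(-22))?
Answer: 39/4 ≈ 9.7500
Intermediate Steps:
q(K) = (3 + K)/(10 + K)
q(-6)*(-35 - 1*(-22)) = ((3 - 6)/(10 - 6))*(-35 - 1*(-22)) = (-3/4)*(-35 + 22) = ((¼)*(-3))*(-13) = -¾*(-13) = 39/4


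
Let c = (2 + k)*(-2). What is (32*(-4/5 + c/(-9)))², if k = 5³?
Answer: 1559302144/2025 ≈ 7.7003e+5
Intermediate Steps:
k = 125
c = -254 (c = (2 + 125)*(-2) = 127*(-2) = -254)
(32*(-4/5 + c/(-9)))² = (32*(-4/5 - 254/(-9)))² = (32*(-4*⅕ - 254*(-⅑)))² = (32*(-⅘ + 254/9))² = (32*(1234/45))² = (39488/45)² = 1559302144/2025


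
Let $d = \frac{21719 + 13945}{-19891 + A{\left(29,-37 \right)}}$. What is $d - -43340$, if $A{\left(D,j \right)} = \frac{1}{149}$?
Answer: $\frac{64221978892}{1481879} \approx 43338.0$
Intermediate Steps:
$A{\left(D,j \right)} = \frac{1}{149}$
$d = - \frac{2656968}{1481879}$ ($d = \frac{21719 + 13945}{-19891 + \frac{1}{149}} = \frac{35664}{- \frac{2963758}{149}} = 35664 \left(- \frac{149}{2963758}\right) = - \frac{2656968}{1481879} \approx -1.793$)
$d - -43340 = - \frac{2656968}{1481879} - -43340 = - \frac{2656968}{1481879} + 43340 = \frac{64221978892}{1481879}$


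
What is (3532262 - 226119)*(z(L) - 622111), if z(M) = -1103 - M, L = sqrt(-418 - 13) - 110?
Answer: -2060070927872 - 3306143*I*sqrt(431) ≈ -2.0601e+12 - 6.8637e+7*I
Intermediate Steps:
L = -110 + I*sqrt(431) (L = sqrt(-431) - 110 = I*sqrt(431) - 110 = -110 + I*sqrt(431) ≈ -110.0 + 20.761*I)
(3532262 - 226119)*(z(L) - 622111) = (3532262 - 226119)*((-1103 - (-110 + I*sqrt(431))) - 622111) = 3306143*((-1103 + (110 - I*sqrt(431))) - 622111) = 3306143*((-993 - I*sqrt(431)) - 622111) = 3306143*(-623104 - I*sqrt(431)) = -2060070927872 - 3306143*I*sqrt(431)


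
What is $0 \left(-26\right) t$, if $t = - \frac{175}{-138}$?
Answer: $0$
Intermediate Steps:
$t = \frac{175}{138}$ ($t = \left(-175\right) \left(- \frac{1}{138}\right) = \frac{175}{138} \approx 1.2681$)
$0 \left(-26\right) t = 0 \left(-26\right) \frac{175}{138} = 0 \cdot \frac{175}{138} = 0$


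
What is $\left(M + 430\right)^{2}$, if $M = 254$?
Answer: $467856$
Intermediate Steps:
$\left(M + 430\right)^{2} = \left(254 + 430\right)^{2} = 684^{2} = 467856$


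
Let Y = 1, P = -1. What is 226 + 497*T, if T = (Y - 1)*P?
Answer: 226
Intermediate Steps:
T = 0 (T = (1 - 1)*(-1) = 0*(-1) = 0)
226 + 497*T = 226 + 497*0 = 226 + 0 = 226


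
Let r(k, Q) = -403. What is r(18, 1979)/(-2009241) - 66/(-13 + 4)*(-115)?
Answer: -130343039/154557 ≈ -843.33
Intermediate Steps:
r(18, 1979)/(-2009241) - 66/(-13 + 4)*(-115) = -403/(-2009241) - 66/(-13 + 4)*(-115) = -403*(-1/2009241) - 66/(-9)*(-115) = 31/154557 - 66*(-⅑)*(-115) = 31/154557 - (-22)*(-115)/3 = 31/154557 - 1*2530/3 = 31/154557 - 2530/3 = -130343039/154557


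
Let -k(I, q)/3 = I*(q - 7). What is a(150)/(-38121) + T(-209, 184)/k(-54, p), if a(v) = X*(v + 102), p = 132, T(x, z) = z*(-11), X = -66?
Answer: 43273516/128658375 ≈ 0.33634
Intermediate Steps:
T(x, z) = -11*z
k(I, q) = -3*I*(-7 + q) (k(I, q) = -3*I*(q - 7) = -3*I*(-7 + q))
a(v) = -6732 - 66*v (a(v) = -66*(v + 102) = -66*(102 + v) = -6732 - 66*v)
a(150)/(-38121) + T(-209, 184)/k(-54, p) = (-6732 - 66*150)/(-38121) + (-11*184)/((3*(-54)*(7 - 1*132))) = (-6732 - 9900)*(-1/38121) - 2024*(-1/(162*(7 - 132))) = -16632*(-1/38121) - 2024/(3*(-54)*(-125)) = 5544/12707 - 2024/20250 = 5544/12707 - 2024*1/20250 = 5544/12707 - 1012/10125 = 43273516/128658375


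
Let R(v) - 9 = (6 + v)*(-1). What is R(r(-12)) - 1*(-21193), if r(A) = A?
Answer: 21208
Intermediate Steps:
R(v) = 3 - v (R(v) = 9 + (6 + v)*(-1) = 9 + (-6 - v) = 3 - v)
R(r(-12)) - 1*(-21193) = (3 - 1*(-12)) - 1*(-21193) = (3 + 12) + 21193 = 15 + 21193 = 21208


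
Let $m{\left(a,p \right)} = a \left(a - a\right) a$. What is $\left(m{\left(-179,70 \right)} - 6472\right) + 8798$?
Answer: $2326$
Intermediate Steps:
$m{\left(a,p \right)} = 0$ ($m{\left(a,p \right)} = a 0 a = 0 a = 0$)
$\left(m{\left(-179,70 \right)} - 6472\right) + 8798 = \left(0 - 6472\right) + 8798 = -6472 + 8798 = 2326$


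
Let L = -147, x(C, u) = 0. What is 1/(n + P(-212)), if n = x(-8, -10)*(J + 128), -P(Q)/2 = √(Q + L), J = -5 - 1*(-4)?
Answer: I*√359/718 ≈ 0.026389*I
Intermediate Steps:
J = -1 (J = -5 + 4 = -1)
P(Q) = -2*√(-147 + Q) (P(Q) = -2*√(Q - 147) = -2*√(-147 + Q))
n = 0 (n = 0*(-1 + 128) = 0*127 = 0)
1/(n + P(-212)) = 1/(0 - 2*√(-147 - 212)) = 1/(0 - 2*I*√359) = 1/(-2*I*√359) = I*√359/718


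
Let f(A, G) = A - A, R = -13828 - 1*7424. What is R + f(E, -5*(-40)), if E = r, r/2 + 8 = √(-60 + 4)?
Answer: -21252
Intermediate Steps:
r = -16 + 4*I*√14 (r = -16 + 2*√(-60 + 4) = -16 + 2*√(-56) = -16 + 2*(2*I*√14) = -16 + 4*I*√14 ≈ -16.0 + 14.967*I)
E = -16 + 4*I*√14 ≈ -16.0 + 14.967*I
R = -21252 (R = -13828 - 7424 = -21252)
f(A, G) = 0
R + f(E, -5*(-40)) = -21252 + 0 = -21252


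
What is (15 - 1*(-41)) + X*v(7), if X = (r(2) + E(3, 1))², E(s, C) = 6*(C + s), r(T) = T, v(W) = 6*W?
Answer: 28448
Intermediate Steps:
E(s, C) = 6*C + 6*s
X = 676 (X = (2 + (6*1 + 6*3))² = (2 + (6 + 18))² = (2 + 24)² = 26² = 676)
(15 - 1*(-41)) + X*v(7) = (15 - 1*(-41)) + 676*(6*7) = (15 + 41) + 676*42 = 56 + 28392 = 28448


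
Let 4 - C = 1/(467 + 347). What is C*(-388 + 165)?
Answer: -725865/814 ≈ -891.73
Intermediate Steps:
C = 3255/814 (C = 4 - 1/(467 + 347) = 4 - 1/814 = 3255/814 ≈ 3.9988)
C*(-388 + 165) = 3255*(-388 + 165)/814 = (3255/814)*(-223) = -725865/814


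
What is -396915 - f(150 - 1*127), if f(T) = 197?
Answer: -397112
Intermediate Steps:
-396915 - f(150 - 1*127) = -396915 - 1*197 = -396915 - 197 = -397112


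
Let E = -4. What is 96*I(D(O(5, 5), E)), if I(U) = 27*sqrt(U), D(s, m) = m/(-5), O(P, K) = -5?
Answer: 5184*sqrt(5)/5 ≈ 2318.4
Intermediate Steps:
D(s, m) = -m/5 (D(s, m) = m*(-1/5) = -m/5)
96*I(D(O(5, 5), E)) = 96*(27*sqrt(-1/5*(-4))) = 96*(27*sqrt(4/5)) = 96*(27*(2*sqrt(5)/5)) = 96*(54*sqrt(5)/5) = 5184*sqrt(5)/5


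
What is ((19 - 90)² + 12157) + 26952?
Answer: 44150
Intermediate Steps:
((19 - 90)² + 12157) + 26952 = ((-71)² + 12157) + 26952 = (5041 + 12157) + 26952 = 17198 + 26952 = 44150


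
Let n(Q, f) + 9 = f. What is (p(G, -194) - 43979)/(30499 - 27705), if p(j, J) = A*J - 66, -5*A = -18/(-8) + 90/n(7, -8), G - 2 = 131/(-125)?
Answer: -7507729/474980 ≈ -15.806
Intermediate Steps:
n(Q, f) = -9 + f
G = 119/125 (G = 2 + 131/(-125) = 2 + 131*(-1/125) = 2 - 131/125 = 119/125 ≈ 0.95200)
A = 207/340 (A = -(-18/(-8) + 90/(-9 - 8))/5 = -(-18*(-1/8) + 90/(-17))/5 = -(9/4 + 90*(-1/17))/5 = -(9/4 - 90/17)/5 = -1/5*(-207/68) = 207/340 ≈ 0.60882)
p(j, J) = -66 + 207*J/340 (p(j, J) = 207*J/340 - 66 = -66 + 207*J/340)
(p(G, -194) - 43979)/(30499 - 27705) = ((-66 + (207/340)*(-194)) - 43979)/(30499 - 27705) = ((-66 - 20079/170) - 43979)/2794 = (-31299/170 - 43979)*(1/2794) = -7507729/170*1/2794 = -7507729/474980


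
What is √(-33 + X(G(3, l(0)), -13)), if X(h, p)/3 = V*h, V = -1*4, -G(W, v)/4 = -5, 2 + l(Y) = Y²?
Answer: I*√273 ≈ 16.523*I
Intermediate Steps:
l(Y) = -2 + Y²
G(W, v) = 20 (G(W, v) = -4*(-5) = 20)
V = -4
X(h, p) = -12*h (X(h, p) = 3*(-4*h) = -12*h)
√(-33 + X(G(3, l(0)), -13)) = √(-33 - 12*20) = √(-33 - 240) = √(-273) = I*√273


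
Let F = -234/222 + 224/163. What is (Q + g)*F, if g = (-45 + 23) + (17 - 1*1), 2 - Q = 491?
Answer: -955845/6031 ≈ -158.49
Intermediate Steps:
Q = -489 (Q = 2 - 1*491 = 2 - 491 = -489)
F = 1931/6031 (F = -234*1/222 + 224*(1/163) = -39/37 + 224/163 = 1931/6031 ≈ 0.32018)
g = -6 (g = -22 + (17 - 1) = -22 + 16 = -6)
(Q + g)*F = (-489 - 6)*(1931/6031) = -495*1931/6031 = -955845/6031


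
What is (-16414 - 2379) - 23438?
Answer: -42231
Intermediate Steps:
(-16414 - 2379) - 23438 = -18793 - 23438 = -42231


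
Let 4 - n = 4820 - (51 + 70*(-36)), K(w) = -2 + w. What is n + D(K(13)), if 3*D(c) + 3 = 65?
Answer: -21793/3 ≈ -7264.3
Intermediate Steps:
D(c) = 62/3 (D(c) = -1 + (⅓)*65 = -1 + 65/3 = 62/3)
n = -7285 (n = 4 - (4820 - (51 + 70*(-36))) = 4 - (4820 - (51 - 2520)) = 4 - (4820 - 1*(-2469)) = 4 - (4820 + 2469) = 4 - 1*7289 = 4 - 7289 = -7285)
n + D(K(13)) = -7285 + 62/3 = -21793/3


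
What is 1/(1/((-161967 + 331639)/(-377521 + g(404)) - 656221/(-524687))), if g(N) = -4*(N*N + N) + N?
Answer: 587930922273/541265535139 ≈ 1.0862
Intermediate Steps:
g(N) = -4*N² - 3*N (g(N) = -4*(N² + N) + N = -4*(N + N²) + N = (-4*N - 4*N²) + N = -4*N² - 3*N)
1/(1/((-161967 + 331639)/(-377521 + g(404)) - 656221/(-524687))) = 1/(1/((-161967 + 331639)/(-377521 - 1*404*(3 + 4*404)) - 656221/(-524687))) = 1/(1/(169672/(-377521 - 1*404*(3 + 1616)) - 656221*(-1/524687))) = 1/(1/(169672/(-377521 - 1*404*1619) + 656221/524687)) = 1/(1/(169672/(-377521 - 654076) + 656221/524687)) = 1/(1/(169672/(-1031597) + 656221/524687)) = 1/(1/(169672*(-1/1031597) + 656221/524687)) = 1/(1/(-169672/1031597 + 656221/524687)) = 1/(1/(587930922273/541265535139)) = 1/(541265535139/587930922273) = 587930922273/541265535139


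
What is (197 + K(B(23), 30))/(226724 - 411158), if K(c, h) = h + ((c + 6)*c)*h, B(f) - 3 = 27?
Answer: -553/3126 ≈ -0.17690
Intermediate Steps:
B(f) = 30 (B(f) = 3 + 27 = 30)
K(c, h) = h + c*h*(6 + c) (K(c, h) = h + ((6 + c)*c)*h = h + (c*(6 + c))*h = h + c*h*(6 + c))
(197 + K(B(23), 30))/(226724 - 411158) = (197 + 30*(1 + 30² + 6*30))/(226724 - 411158) = (197 + 30*(1 + 900 + 180))/(-184434) = (197 + 30*1081)*(-1/184434) = (197 + 32430)*(-1/184434) = 32627*(-1/184434) = -553/3126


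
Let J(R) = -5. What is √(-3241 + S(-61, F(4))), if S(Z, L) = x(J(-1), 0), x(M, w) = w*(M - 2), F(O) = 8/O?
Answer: I*√3241 ≈ 56.93*I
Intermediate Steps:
x(M, w) = w*(-2 + M)
S(Z, L) = 0 (S(Z, L) = 0*(-2 - 5) = 0*(-7) = 0)
√(-3241 + S(-61, F(4))) = √(-3241 + 0) = √(-3241) = I*√3241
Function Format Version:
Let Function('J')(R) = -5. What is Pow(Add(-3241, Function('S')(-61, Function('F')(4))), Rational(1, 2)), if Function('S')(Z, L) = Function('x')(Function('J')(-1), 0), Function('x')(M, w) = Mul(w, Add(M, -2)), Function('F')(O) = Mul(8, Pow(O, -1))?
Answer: Mul(I, Pow(3241, Rational(1, 2))) ≈ Mul(56.930, I)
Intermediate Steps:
Function('x')(M, w) = Mul(w, Add(-2, M))
Function('S')(Z, L) = 0 (Function('S')(Z, L) = Mul(0, Add(-2, -5)) = Mul(0, -7) = 0)
Pow(Add(-3241, Function('S')(-61, Function('F')(4))), Rational(1, 2)) = Pow(Add(-3241, 0), Rational(1, 2)) = Pow(-3241, Rational(1, 2)) = Mul(I, Pow(3241, Rational(1, 2)))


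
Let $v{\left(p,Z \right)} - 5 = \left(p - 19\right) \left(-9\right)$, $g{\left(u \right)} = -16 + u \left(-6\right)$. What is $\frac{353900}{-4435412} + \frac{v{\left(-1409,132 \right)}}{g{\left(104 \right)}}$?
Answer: $- \frac{14313147021}{709665920} \approx -20.169$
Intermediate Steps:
$g{\left(u \right)} = -16 - 6 u$
$v{\left(p,Z \right)} = 176 - 9 p$ ($v{\left(p,Z \right)} = 5 + \left(p - 19\right) \left(-9\right) = 5 + \left(-19 + p\right) \left(-9\right) = 5 - \left(-171 + 9 p\right) = 176 - 9 p$)
$\frac{353900}{-4435412} + \frac{v{\left(-1409,132 \right)}}{g{\left(104 \right)}} = \frac{353900}{-4435412} + \frac{176 - -12681}{-16 - 624} = 353900 \left(- \frac{1}{4435412}\right) + \frac{176 + 12681}{-16 - 624} = - \frac{88475}{1108853} + \frac{12857}{-640} = - \frac{88475}{1108853} + 12857 \left(- \frac{1}{640}\right) = - \frac{88475}{1108853} - \frac{12857}{640} = - \frac{14313147021}{709665920}$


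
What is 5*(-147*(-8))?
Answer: 5880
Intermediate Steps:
5*(-147*(-8)) = 5*1176 = 5880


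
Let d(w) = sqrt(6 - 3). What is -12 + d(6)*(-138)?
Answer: -12 - 138*sqrt(3) ≈ -251.02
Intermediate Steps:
d(w) = sqrt(3)
-12 + d(6)*(-138) = -12 + sqrt(3)*(-138) = -12 - 138*sqrt(3)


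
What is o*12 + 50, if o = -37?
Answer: -394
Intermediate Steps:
o*12 + 50 = -37*12 + 50 = -444 + 50 = -394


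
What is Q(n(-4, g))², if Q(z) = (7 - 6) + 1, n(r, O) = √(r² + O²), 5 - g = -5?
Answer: 4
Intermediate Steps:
g = 10 (g = 5 - 1*(-5) = 5 + 5 = 10)
n(r, O) = √(O² + r²)
Q(z) = 2 (Q(z) = 1 + 1 = 2)
Q(n(-4, g))² = 2² = 4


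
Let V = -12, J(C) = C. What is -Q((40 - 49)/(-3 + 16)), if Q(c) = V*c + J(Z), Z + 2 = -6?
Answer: -4/13 ≈ -0.30769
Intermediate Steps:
Z = -8 (Z = -2 - 6 = -8)
Q(c) = -8 - 12*c (Q(c) = -12*c - 8 = -8 - 12*c)
-Q((40 - 49)/(-3 + 16)) = -(-8 - 12*(40 - 49)/(-3 + 16)) = -(-8 - (-108)/13) = -(-8 - 12*(-9/13)) = -(-8 + 108/13) = -1*4/13 = -4/13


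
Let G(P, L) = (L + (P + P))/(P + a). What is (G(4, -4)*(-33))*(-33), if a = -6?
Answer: -2178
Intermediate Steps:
G(P, L) = (L + 2*P)/(-6 + P) (G(P, L) = (L + (P + P))/(P - 6) = (L + 2*P)/(-6 + P))
(G(4, -4)*(-33))*(-33) = (((-4 + 2*4)/(-6 + 4))*(-33))*(-33) = (((-4 + 8)/(-2))*(-33))*(-33) = (-½*4*(-33))*(-33) = -2*(-33)*(-33) = 66*(-33) = -2178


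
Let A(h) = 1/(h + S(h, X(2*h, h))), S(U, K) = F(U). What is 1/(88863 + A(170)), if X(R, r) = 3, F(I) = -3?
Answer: 167/14840122 ≈ 1.1253e-5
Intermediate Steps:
S(U, K) = -3
A(h) = 1/(-3 + h) (A(h) = 1/(h - 3) = 1/(-3 + h))
1/(88863 + A(170)) = 1/(88863 + 1/(-3 + 170)) = 1/(88863 + 1/167) = 1/(14840122/167) = 167/14840122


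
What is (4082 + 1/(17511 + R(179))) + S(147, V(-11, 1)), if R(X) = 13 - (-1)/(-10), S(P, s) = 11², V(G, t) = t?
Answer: 736529527/175239 ≈ 4203.0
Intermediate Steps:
S(P, s) = 121
R(X) = 129/10 (R(X) = 13 - (-1)*(-1)/10 = 13 - 1*⅒ = 13 - ⅒ = 129/10)
(4082 + 1/(17511 + R(179))) + S(147, V(-11, 1)) = (4082 + 1/(17511 + 129/10)) + 121 = (4082 + 1/(175239/10)) + 121 = (4082 + 10/175239) + 121 = 715325608/175239 + 121 = 736529527/175239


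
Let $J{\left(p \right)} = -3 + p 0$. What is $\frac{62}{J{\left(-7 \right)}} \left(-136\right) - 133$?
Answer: $\frac{8033}{3} \approx 2677.7$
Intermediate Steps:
$J{\left(p \right)} = -3$ ($J{\left(p \right)} = -3 + 0 = -3$)
$\frac{62}{J{\left(-7 \right)}} \left(-136\right) - 133 = \frac{62}{-3} \left(-136\right) - 133 = 62 \left(- \frac{1}{3}\right) \left(-136\right) - 133 = \left(- \frac{62}{3}\right) \left(-136\right) - 133 = \frac{8432}{3} - 133 = \frac{8033}{3}$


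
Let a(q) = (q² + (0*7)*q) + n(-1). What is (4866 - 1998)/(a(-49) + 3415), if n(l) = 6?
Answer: 1434/2911 ≈ 0.49261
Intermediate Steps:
a(q) = 6 + q² (a(q) = (q² + (0*7)*q) + 6 = (q² + 0*q) + 6 = (q² + 0) + 6 = q² + 6 = 6 + q²)
(4866 - 1998)/(a(-49) + 3415) = (4866 - 1998)/((6 + (-49)²) + 3415) = 2868/((6 + 2401) + 3415) = 2868/(2407 + 3415) = 2868/5822 = 2868*(1/5822) = 1434/2911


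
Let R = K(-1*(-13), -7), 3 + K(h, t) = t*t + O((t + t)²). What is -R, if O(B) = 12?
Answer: -58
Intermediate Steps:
K(h, t) = 9 + t² (K(h, t) = -3 + (t*t + 12) = -3 + (t² + 12) = -3 + (12 + t²) = 9 + t²)
R = 58 (R = 9 + (-7)² = 9 + 49 = 58)
-R = -1*58 = -58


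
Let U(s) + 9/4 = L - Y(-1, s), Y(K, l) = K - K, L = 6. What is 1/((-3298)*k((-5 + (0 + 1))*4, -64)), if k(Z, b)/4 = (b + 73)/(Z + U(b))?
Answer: 49/474912 ≈ 0.00010318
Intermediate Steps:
Y(K, l) = 0
U(s) = 15/4 (U(s) = -9/4 + (6 - 1*0) = -9/4 + (6 + 0) = -9/4 + 6 = 15/4)
k(Z, b) = 4*(73 + b)/(15/4 + Z) (k(Z, b) = 4*((b + 73)/(Z + 15/4)) = 4*((73 + b)/(15/4 + Z)) = 4*(73 + b)/(15/4 + Z))
1/((-3298)*k((-5 + (0 + 1))*4, -64)) = 1/((-3298)*((16*(73 - 64)/(15 + 4*((-5 + (0 + 1))*4))))) = -1/(3298*(16*9/(15 + 4*((-5 + 1)*4)))) = -1/(3298*(16*9/(15 + 4*(-4*4)))) = -1/(3298*(16*9/(15 + 4*(-16)))) = -1/(3298*(16*9/(15 - 64))) = -1/(3298*(16*9/(-49))) = -1/(3298*(16*(-1/49)*9)) = -1/(3298*(-144/49)) = -1/3298*(-49/144) = 49/474912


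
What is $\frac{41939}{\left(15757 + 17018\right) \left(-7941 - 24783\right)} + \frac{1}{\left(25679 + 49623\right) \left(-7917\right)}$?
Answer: $- \frac{181186055327}{4633371830751300} \approx -3.9105 \cdot 10^{-5}$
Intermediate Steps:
$\frac{41939}{\left(15757 + 17018\right) \left(-7941 - 24783\right)} + \frac{1}{\left(25679 + 49623\right) \left(-7917\right)} = \frac{41939}{32775 \left(-32724\right)} + \frac{1}{75302} \left(- \frac{1}{7917}\right) = \frac{41939}{-1072529100} + \frac{1}{75302} \left(- \frac{1}{7917}\right) = 41939 \left(- \frac{1}{1072529100}\right) - \frac{1}{596165934} = - \frac{41939}{1072529100} - \frac{1}{596165934} = - \frac{181186055327}{4633371830751300}$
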